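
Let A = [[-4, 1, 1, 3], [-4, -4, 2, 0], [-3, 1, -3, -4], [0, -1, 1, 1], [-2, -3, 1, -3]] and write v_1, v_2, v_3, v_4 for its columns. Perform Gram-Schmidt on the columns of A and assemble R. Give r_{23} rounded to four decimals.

v_1 = (-4, -4, -3, 0, -2); ‖v_1‖ = 6.7082, so e_1 = (-0.5963, -0.5963, -0.4472, 0.0000, -0.2981).
e_1·v_2 = (-0.5963)·1 + (-0.5963)·(-4) + (-0.4472)·1 + 0.0000·(-1) + (-0.2981)·(-3) = 2.2361.
u_2 = v_2 − 2.2361·e_1 = (2.3333, -2.6667, 2.0000, -1.0000, -2.3333).
‖u_2‖ = 4.7958, so e_2 = (0.4865, -0.5560, 0.4170, -0.2085, -0.4865).
r_{23} = e_2·v_3 = -2.5717.

r_{23} = -2.5717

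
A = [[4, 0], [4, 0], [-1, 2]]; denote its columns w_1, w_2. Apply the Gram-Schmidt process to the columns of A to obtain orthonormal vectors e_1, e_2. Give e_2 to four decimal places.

e_2 = (0.1231, 0.1231, 0.9847)

w_1 = (4, 4, -1); ‖w_1‖ = 5.7446, so e_1 = (0.6963, 0.6963, -0.1741).
e_1·w_2 = 0.6963·0 + 0.6963·0 + (-0.1741)·2 = -0.3482.
u_2 = w_2 + 0.3482·e_1 = (0.2424, 0.2424, 1.9394).
‖u_2‖ = 1.9695, so e_2 = (0.1231, 0.1231, 0.9847).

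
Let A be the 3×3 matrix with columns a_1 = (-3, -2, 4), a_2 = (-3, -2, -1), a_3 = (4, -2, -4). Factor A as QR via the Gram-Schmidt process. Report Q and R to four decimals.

a_1 = (-3, -2, 4); ‖a_1‖ = 5.3852, so e_1 = (-0.5571, -0.3714, 0.7428).
e_1·a_2 = (-0.5571)·(-3) + (-0.3714)·(-2) + 0.7428·(-1) = 1.6713.
u_2 = a_2 − 1.6713·e_1 = (-2.0690, -1.3793, -2.2414).
‖u_2‖ = 3.3477, so e_2 = (-0.6180, -0.4120, -0.6695).
e_1·a_3 = (-0.5571)·4 + (-0.3714)·(-2) + 0.7428·(-4) = -4.4567; e_2·a_3 = (-0.6180)·4 + (-0.4120)·(-2) + (-0.6695)·(-4) = 1.0301.
u_3 = a_3 + 4.4567·e_1 − 1.0301·e_2 = (2.1538, -3.2308, 0.0000).
‖u_3‖ = 3.8829, so e_3 = (0.5547, -0.8321, 0.0000).

Q = [[-0.5571, -0.6180, 0.5547], [-0.3714, -0.4120, -0.8321], [0.7428, -0.6695, 0.0000]], R = [[5.3852, 1.6713, -4.4567], [0.0000, 3.3477, 1.0301], [0.0000, 0.0000, 3.8829]]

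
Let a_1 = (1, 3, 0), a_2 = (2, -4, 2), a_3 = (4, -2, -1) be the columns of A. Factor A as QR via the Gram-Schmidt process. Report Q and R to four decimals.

q_1 = a_1/‖a_1‖ = (1, 3, 0)/3.1623 = (0.3162, 0.9487, 0.0000).
r_{12} = q_1·a_2 = -3.1623.
u_2 = a_2 + 3.1623·q_1 = (3.0000, -1.0000, 2.0000).
‖u_2‖ = 3.7417, so q_2 = (0.8018, -0.2673, 0.5345).
r_{13} = q_1·a_3 = -0.6325; r_{23} = q_2·a_3 = 3.2071.
u_3 = a_3 + 0.6325·q_1 − 3.2071·q_2 = (1.6286, -0.5429, -2.7143).
‖u_3‖ = 3.2116, so q_3 = (0.5071, -0.1690, -0.8452).

Q = [[0.3162, 0.8018, 0.5071], [0.9487, -0.2673, -0.1690], [0.0000, 0.5345, -0.8452]], R = [[3.1623, -3.1623, -0.6325], [0.0000, 3.7417, 3.2071], [0.0000, 0.0000, 3.2116]]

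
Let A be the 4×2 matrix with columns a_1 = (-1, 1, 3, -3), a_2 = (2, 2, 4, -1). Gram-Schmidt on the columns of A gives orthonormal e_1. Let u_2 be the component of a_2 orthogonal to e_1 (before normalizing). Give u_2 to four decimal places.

u_2 = (2.7500, 1.2500, 1.7500, 1.2500)

a_1 = (-1, 1, 3, -3); ‖a_1‖ = 4.4721, so e_1 = (-0.2236, 0.2236, 0.6708, -0.6708).
e_1·a_2 = (-0.2236)·2 + 0.2236·2 + 0.6708·4 + (-0.6708)·(-1) = 3.3541.
u_2 = a_2 − 3.3541·e_1 = (2.7500, 1.2500, 1.7500, 1.2500).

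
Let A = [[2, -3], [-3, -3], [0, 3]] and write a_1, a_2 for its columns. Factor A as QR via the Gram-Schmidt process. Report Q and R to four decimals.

Q = [[0.5547, -0.6749], [-0.8321, -0.4499], [0.0000, 0.5849]], R = [[3.6056, 0.8321], [0.0000, 5.1291]]

a_1 = (2, -3, 0); ‖a_1‖ = 3.6056, so e_1 = (0.5547, -0.8321, 0.0000).
e_1·a_2 = 0.5547·(-3) + (-0.8321)·(-3) + 0.0000·3 = 0.8321.
u_2 = a_2 − 0.8321·e_1 = (-3.4615, -2.3077, 3.0000).
‖u_2‖ = 5.1291, so e_2 = (-0.6749, -0.4499, 0.5849).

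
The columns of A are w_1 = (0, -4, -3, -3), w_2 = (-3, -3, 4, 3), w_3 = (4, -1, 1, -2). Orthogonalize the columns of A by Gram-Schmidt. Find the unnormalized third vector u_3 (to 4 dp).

w_1 = (0, -4, -3, -3); ‖w_1‖ = 5.8310, so e_1 = (0.0000, -0.6860, -0.5145, -0.5145).
e_1·w_2 = 0.0000·(-3) + (-0.6860)·(-3) + (-0.5145)·4 + (-0.5145)·3 = -1.5435.
u_2 = w_2 + 1.5435·e_1 = (-3.0000, -4.0588, 3.2059, 2.2059).
‖u_2‖ = 6.3732, so e_2 = (-0.4707, -0.6369, 0.5030, 0.3461).
e_1·w_3 = 0.0000·4 + (-0.6860)·(-1) + (-0.5145)·1 + (-0.5145)·(-2) = 1.2005; e_2·w_3 = (-0.4707)·4 + (-0.6369)·(-1) + 0.5030·1 + 0.3461·(-2) = -1.4352.
u_3 = w_3 − 1.2005·e_1 + 1.4352·e_2 = (3.3244, -1.0905, 2.3396, -0.8856).

u_3 = (3.3244, -1.0905, 2.3396, -0.8856)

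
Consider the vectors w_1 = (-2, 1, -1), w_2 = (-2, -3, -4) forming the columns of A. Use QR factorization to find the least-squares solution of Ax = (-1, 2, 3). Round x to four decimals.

x = (0.7315, -0.6779)

w_1 = (-2, 1, -1); ‖w_1‖ = 2.4495, so q_1 = (-0.8165, 0.4082, -0.4082).
q_1·w_2 = (-0.8165)·(-2) + 0.4082·(-3) + (-0.4082)·(-4) = 2.0412.
u_2 = w_2 − 2.0412·q_1 = (-0.3333, -3.8333, -3.1667).
‖u_2‖ = 4.9833, so q_2 = (-0.0669, -0.7692, -0.6355).
Qᵀb = (0.4082, -3.3779).
Back-substitute: x_2 = -3.3779/4.9833 = -0.6779.
x_1 = (0.4082 − 2.0412·(-0.6779))/2.4495 = 0.7315.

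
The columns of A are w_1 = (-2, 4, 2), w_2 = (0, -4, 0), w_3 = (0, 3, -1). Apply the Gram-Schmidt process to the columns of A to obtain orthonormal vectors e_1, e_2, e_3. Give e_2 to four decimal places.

e_2 = (-0.5774, -0.5774, 0.5774)

w_1 = (-2, 4, 2); ‖w_1‖ = 4.8990, so e_1 = (-0.4082, 0.8165, 0.4082).
e_1·w_2 = (-0.4082)·0 + 0.8165·(-4) + 0.4082·0 = -3.2660.
u_2 = w_2 + 3.2660·e_1 = (-1.3333, -1.3333, 1.3333).
‖u_2‖ = 2.3094, so e_2 = (-0.5774, -0.5774, 0.5774).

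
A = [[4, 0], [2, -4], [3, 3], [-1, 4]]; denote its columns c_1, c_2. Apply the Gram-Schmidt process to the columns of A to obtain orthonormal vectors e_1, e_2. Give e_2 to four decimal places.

e_2 = (0.0627, -0.5956, 0.5173, 0.6113)

e_1 = c_1/‖c_1‖ = (4, 2, 3, -1)/5.4772 = (0.7303, 0.3651, 0.5477, -0.1826).
r_{12} = e_1·c_2 = -0.5477.
u_2 = c_2 + 0.5477·e_1 = (0.4000, -3.8000, 3.3000, 3.9000).
‖u_2‖ = 6.3797, so e_2 = (0.0627, -0.5956, 0.5173, 0.6113).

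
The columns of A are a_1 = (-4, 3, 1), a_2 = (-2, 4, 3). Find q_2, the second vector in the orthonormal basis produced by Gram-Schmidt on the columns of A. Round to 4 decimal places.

q_1 = a_1/‖a_1‖ = (-4, 3, 1)/5.0990 = (-0.7845, 0.5883, 0.1961).
r_{12} = q_1·a_2 = 4.5107.
u_2 = a_2 − 4.5107·q_1 = (1.5385, 1.3462, 2.1154).
‖u_2‖ = 2.9417, so q_2 = (0.5230, 0.4576, 0.7191).

q_2 = (0.5230, 0.4576, 0.7191)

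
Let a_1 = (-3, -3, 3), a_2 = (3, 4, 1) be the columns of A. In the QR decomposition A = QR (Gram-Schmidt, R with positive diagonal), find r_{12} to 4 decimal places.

e_1 = a_1/‖a_1‖ = (-3, -3, 3)/5.1962 = (-0.5774, -0.5774, 0.5774).
r_{12} = e_1·a_2 = -3.4641.

r_{12} = -3.4641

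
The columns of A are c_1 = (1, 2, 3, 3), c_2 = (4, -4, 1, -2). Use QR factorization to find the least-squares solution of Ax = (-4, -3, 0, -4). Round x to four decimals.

x = (-0.9800, -0.0773)

q_1 = c_1/‖c_1‖ = (1, 2, 3, 3)/4.7958 = (0.2085, 0.4170, 0.6255, 0.6255).
r_{12} = q_1·c_2 = -1.4596.
u_2 = c_2 + 1.4596·q_1 = (4.3043, -3.3913, 1.9130, -1.0870).
‖u_2‖ = 5.9050, so q_2 = (0.7289, -0.5743, 0.3240, -0.1841).
Qᵀb = (-4.5873, -0.4565).
Back-substitute: x_2 = -0.4565/5.9050 = -0.0773.
x_1 = (-4.5873 + 1.4596·(-0.0773))/4.7958 = -0.9800.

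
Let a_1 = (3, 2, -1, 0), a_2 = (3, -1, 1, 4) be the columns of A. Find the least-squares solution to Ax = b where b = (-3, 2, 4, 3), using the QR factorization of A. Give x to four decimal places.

x = (-0.7982, 0.3626)

e_1 = a_1/‖a_1‖ = (3, 2, -1, 0)/3.7417 = (0.8018, 0.5345, -0.2673, 0.0000).
r_{12} = e_1·a_2 = 1.6036.
u_2 = a_2 − 1.6036·e_1 = (1.7143, -1.8571, 1.4286, 4.0000).
‖u_2‖ = 4.9425, so e_2 = (0.3468, -0.3757, 0.2890, 0.8093).
Qᵀb = (-2.4054, 1.7920).
Back-substitute: x_2 = 1.7920/4.9425 = 0.3626.
x_1 = (-2.4054 − 1.6036·0.3626)/3.7417 = -0.7982.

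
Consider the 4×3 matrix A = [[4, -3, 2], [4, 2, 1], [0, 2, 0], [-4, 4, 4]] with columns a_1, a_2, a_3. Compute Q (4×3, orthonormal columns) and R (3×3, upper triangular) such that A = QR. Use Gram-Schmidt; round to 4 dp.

a_1 = (4, 4, 0, -4); ‖a_1‖ = 6.9282, so q_1 = (0.5774, 0.5774, 0.0000, -0.5774).
q_1·a_2 = 0.5774·(-3) + 0.5774·2 + 0.0000·2 + (-0.5774)·4 = -2.8868.
u_2 = a_2 + 2.8868·q_1 = (-1.3333, 3.6667, 2.0000, 2.3333).
‖u_2‖ = 4.9666, so q_2 = (-0.2685, 0.7383, 0.4027, 0.4698).
q_1·a_3 = 0.5774·2 + 0.5774·1 + 0.0000·0 + (-0.5774)·4 = -0.5774; q_2·a_3 = (-0.2685)·2 + 0.7383·1 + 0.4027·0 + 0.4698·4 = 2.0806.
u_3 = a_3 + 0.5774·q_1 − 2.0806·q_2 = (2.8919, -0.2027, -0.8378, 2.6892).
‖u_3‖ = 4.0420, so q_3 = (0.7155, -0.0501, -0.2073, 0.6653).

Q = [[0.5774, -0.2685, 0.7155], [0.5774, 0.7383, -0.0501], [0.0000, 0.4027, -0.2073], [-0.5774, 0.4698, 0.6653]], R = [[6.9282, -2.8868, -0.5774], [0.0000, 4.9666, 2.0806], [0.0000, 0.0000, 4.0420]]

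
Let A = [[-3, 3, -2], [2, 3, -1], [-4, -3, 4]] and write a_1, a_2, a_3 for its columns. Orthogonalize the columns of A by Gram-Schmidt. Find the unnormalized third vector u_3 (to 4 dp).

u_3 = (-0.4359, 1.5256, 1.0897)

a_1 = (-3, 2, -4); ‖a_1‖ = 5.3852, so e_1 = (-0.5571, 0.3714, -0.7428).
e_1·a_2 = (-0.5571)·3 + 0.3714·3 + (-0.7428)·(-3) = 1.6713.
u_2 = a_2 − 1.6713·e_1 = (3.9310, 2.3793, -1.7586).
‖u_2‖ = 4.9201, so e_2 = (0.7990, 0.4836, -0.3574).
e_1·a_3 = (-0.5571)·(-2) + 0.3714·(-1) + (-0.7428)·4 = -2.2283; e_2·a_3 = 0.7990·(-2) + 0.4836·(-1) + (-0.3574)·4 = -3.5113.
u_3 = a_3 + 2.2283·e_1 + 3.5113·e_2 = (-0.4359, 1.5256, 1.0897).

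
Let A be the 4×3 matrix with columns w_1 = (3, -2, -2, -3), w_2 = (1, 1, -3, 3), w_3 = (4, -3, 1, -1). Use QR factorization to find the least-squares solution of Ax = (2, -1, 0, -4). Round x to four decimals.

x = (0.8074, -0.4953, -0.1043)

w_1 = (3, -2, -2, -3); ‖w_1‖ = 5.0990, so q_1 = (0.5883, -0.3922, -0.3922, -0.5883).
q_1·w_2 = 0.5883·1 + (-0.3922)·1 + (-0.3922)·(-3) + (-0.5883)·3 = -0.3922.
u_2 = w_2 + 0.3922·q_1 = (1.2308, 0.8462, -3.1538, 2.7692).
‖u_2‖ = 4.4549, so q_2 = (0.2763, 0.1899, -0.7079, 0.6216).
q_1·w_3 = 0.5883·4 + (-0.3922)·(-3) + (-0.3922)·1 + (-0.5883)·(-1) = 3.7262; q_2·w_3 = 0.2763·4 + 0.1899·(-3) + (-0.7079)·1 + 0.6216·(-1) = -0.7943.
u_3 = w_3 − 3.7262·q_1 + 0.7943·q_2 = (2.0271, -1.3876, 1.8992, 1.6860).
‖u_3‖ = 3.5333, so q_3 = (0.5737, -0.3927, 0.5375, 0.4772).
Qᵀb = (3.9223, -2.1238, -0.3686).
Back-substitute: x_3 = -0.3686/3.5333 = -0.1043.
x_2 = (-2.1238 + 0.7943·(-0.1043))/4.4549 = -0.4953.
x_1 = (3.9223 + 0.3922·(-0.4953) − 3.7262·(-0.1043))/5.0990 = 0.8074.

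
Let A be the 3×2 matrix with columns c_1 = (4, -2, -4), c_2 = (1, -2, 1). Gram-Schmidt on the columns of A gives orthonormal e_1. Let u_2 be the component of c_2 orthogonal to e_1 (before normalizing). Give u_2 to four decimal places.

c_1 = (4, -2, -4); ‖c_1‖ = 6.0000, so e_1 = (0.6667, -0.3333, -0.6667).
e_1·c_2 = 0.6667·1 + (-0.3333)·(-2) + (-0.6667)·1 = 0.6667.
u_2 = c_2 − 0.6667·e_1 = (0.5556, -1.7778, 1.4444).

u_2 = (0.5556, -1.7778, 1.4444)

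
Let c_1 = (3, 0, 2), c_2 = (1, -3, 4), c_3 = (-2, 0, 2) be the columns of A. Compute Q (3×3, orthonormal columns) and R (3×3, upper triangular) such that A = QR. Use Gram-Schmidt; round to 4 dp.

Q = [[0.8321, -0.3766, -0.4073], [0.0000, -0.7343, 0.6788], [0.5547, 0.5648, 0.6110]], R = [[3.6056, 3.0509, -0.5547], [0.0000, 4.0856, 1.8828], [0.0000, 0.0000, 2.0365]]

e_1 = c_1/‖c_1‖ = (3, 0, 2)/3.6056 = (0.8321, 0.0000, 0.5547).
r_{12} = e_1·c_2 = 3.0509.
u_2 = c_2 − 3.0509·e_1 = (-1.5385, -3.0000, 2.3077).
‖u_2‖ = 4.0856, so e_2 = (-0.3766, -0.7343, 0.5648).
r_{13} = e_1·c_3 = -0.5547; r_{23} = e_2·c_3 = 1.8828.
u_3 = c_3 + 0.5547·e_1 − 1.8828·e_2 = (-0.8295, 1.3825, 1.2442).
‖u_3‖ = 2.0365, so e_3 = (-0.4073, 0.6788, 0.6110).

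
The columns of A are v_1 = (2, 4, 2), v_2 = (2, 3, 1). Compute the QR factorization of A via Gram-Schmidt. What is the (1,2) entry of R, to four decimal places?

v_1 = (2, 4, 2); ‖v_1‖ = 4.8990, so e_1 = (0.4082, 0.8165, 0.4082).
r_{12} = e_1·v_2 = 3.6742.

r_{12} = 3.6742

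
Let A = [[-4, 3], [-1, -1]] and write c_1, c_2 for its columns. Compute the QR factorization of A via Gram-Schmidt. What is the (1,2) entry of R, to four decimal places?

c_1 = (-4, -1); ‖c_1‖ = 4.1231, so q_1 = (-0.9701, -0.2425).
r_{12} = q_1·c_2 = -2.6679.

r_{12} = -2.6679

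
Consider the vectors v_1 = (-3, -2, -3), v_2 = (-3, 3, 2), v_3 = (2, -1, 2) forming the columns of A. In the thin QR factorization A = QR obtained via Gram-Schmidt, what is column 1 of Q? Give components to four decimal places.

e_1 = (-0.6396, -0.4264, -0.6396)

e_1 = v_1/‖v_1‖ = (-3, -2, -3)/4.6904 = (-0.6396, -0.4264, -0.6396).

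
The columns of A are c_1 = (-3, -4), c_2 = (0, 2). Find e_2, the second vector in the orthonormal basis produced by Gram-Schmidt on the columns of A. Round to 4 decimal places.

e_2 = (-0.8000, 0.6000)

c_1 = (-3, -4); ‖c_1‖ = 5.0000, so e_1 = (-0.6000, -0.8000).
e_1·c_2 = (-0.6000)·0 + (-0.8000)·2 = -1.6000.
u_2 = c_2 + 1.6000·e_1 = (-0.9600, 0.7200).
‖u_2‖ = 1.2000, so e_2 = (-0.8000, 0.6000).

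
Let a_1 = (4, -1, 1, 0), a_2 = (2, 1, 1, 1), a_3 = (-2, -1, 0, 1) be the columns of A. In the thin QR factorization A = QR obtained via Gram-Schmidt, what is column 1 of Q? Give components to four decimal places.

a_1 = (4, -1, 1, 0); ‖a_1‖ = 4.2426, so q_1 = (0.9428, -0.2357, 0.2357, 0.0000).

q_1 = (0.9428, -0.2357, 0.2357, 0.0000)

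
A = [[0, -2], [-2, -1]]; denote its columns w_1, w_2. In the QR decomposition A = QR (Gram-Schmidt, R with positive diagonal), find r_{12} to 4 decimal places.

r_{12} = 1.0000

w_1 = (0, -2); ‖w_1‖ = 2.0000, so e_1 = (0.0000, -1.0000).
r_{12} = e_1·w_2 = 1.0000.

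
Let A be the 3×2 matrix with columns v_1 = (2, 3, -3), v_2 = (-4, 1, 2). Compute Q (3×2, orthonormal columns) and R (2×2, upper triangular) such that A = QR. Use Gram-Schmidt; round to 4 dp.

v_1 = (2, 3, -3); ‖v_1‖ = 4.6904, so q_1 = (0.4264, 0.6396, -0.6396).
q_1·v_2 = 0.4264·(-4) + 0.6396·1 + (-0.6396)·2 = -2.3452.
u_2 = v_2 + 2.3452·q_1 = (-3.0000, 2.5000, 0.5000).
‖u_2‖ = 3.9370, so q_2 = (-0.7620, 0.6350, 0.1270).

Q = [[0.4264, -0.7620], [0.6396, 0.6350], [-0.6396, 0.1270]], R = [[4.6904, -2.3452], [0.0000, 3.9370]]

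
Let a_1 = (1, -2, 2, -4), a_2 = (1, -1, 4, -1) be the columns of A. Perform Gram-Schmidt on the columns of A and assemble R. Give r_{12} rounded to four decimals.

a_1 = (1, -2, 2, -4); ‖a_1‖ = 5.0000, so q_1 = (0.2000, -0.4000, 0.4000, -0.8000).
r_{12} = q_1·a_2 = 3.0000.

r_{12} = 3.0000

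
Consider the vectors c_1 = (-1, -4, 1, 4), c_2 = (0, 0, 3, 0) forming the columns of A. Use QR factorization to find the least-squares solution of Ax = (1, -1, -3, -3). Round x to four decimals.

x = (-0.2727, -0.9091)

c_1 = (-1, -4, 1, 4); ‖c_1‖ = 5.8310, so q_1 = (-0.1715, -0.6860, 0.1715, 0.6860).
q_1·c_2 = (-0.1715)·0 + (-0.6860)·0 + 0.1715·3 + 0.6860·0 = 0.5145.
u_2 = c_2 − 0.5145·q_1 = (0.0882, 0.3529, 2.9118, -0.3529).
‖u_2‖ = 2.9556, so q_2 = (0.0299, 0.1194, 0.9852, -0.1194).
Qᵀb = (-2.0580, -2.6869).
Back-substitute: x_2 = -2.6869/2.9556 = -0.9091.
x_1 = (-2.0580 − 0.5145·(-0.9091))/5.8310 = -0.2727.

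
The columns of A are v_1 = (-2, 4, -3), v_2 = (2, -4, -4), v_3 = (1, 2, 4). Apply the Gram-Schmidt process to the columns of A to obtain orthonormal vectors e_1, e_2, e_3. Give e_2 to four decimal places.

v_1 = (-2, 4, -3); ‖v_1‖ = 5.3852, so e_1 = (-0.3714, 0.7428, -0.5571).
e_1·v_2 = (-0.3714)·2 + 0.7428·(-4) + (-0.5571)·(-4) = -1.4856.
u_2 = v_2 + 1.4856·e_1 = (1.4483, -2.8966, -4.8276).
‖u_2‖ = 5.8132, so e_2 = (0.2491, -0.4983, -0.8305).

e_2 = (0.2491, -0.4983, -0.8305)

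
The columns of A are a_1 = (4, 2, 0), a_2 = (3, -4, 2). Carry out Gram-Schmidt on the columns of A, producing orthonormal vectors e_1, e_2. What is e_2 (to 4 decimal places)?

e_2 = (0.4143, -0.8286, 0.3766)

a_1 = (4, 2, 0); ‖a_1‖ = 4.4721, so e_1 = (0.8944, 0.4472, 0.0000).
e_1·a_2 = 0.8944·3 + 0.4472·(-4) + 0.0000·2 = 0.8944.
u_2 = a_2 − 0.8944·e_1 = (2.2000, -4.4000, 2.0000).
‖u_2‖ = 5.3104, so e_2 = (0.4143, -0.8286, 0.3766).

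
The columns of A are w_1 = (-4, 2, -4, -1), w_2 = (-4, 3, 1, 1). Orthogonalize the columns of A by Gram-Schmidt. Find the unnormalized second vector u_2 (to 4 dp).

u_2 = (-2.1622, 2.0811, 2.8378, 1.4595)

e_1 = w_1/‖w_1‖ = (-4, 2, -4, -1)/6.0828 = (-0.6576, 0.3288, -0.6576, -0.1644).
r_{12} = e_1·w_2 = 2.7948.
u_2 = w_2 − 2.7948·e_1 = (-2.1622, 2.0811, 2.8378, 1.4595).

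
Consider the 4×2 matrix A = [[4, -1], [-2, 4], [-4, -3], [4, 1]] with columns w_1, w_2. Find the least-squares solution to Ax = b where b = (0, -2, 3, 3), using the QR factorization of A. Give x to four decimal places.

q_1 = w_1/‖w_1‖ = (4, -2, -4, 4)/7.2111 = (0.5547, -0.2774, -0.5547, 0.5547).
r_{12} = q_1·w_2 = 0.5547.
u_2 = w_2 − 0.5547·q_1 = (-1.3077, 4.1538, -2.6923, 0.6923).
‖u_2‖ = 5.1665, so q_2 = (-0.2531, 0.8040, -0.5211, 0.1340).
Qᵀb = (0.5547, -2.7693).
Back-substitute: x_2 = -2.7693/5.1665 = -0.5360.
x_1 = (0.5547 − 0.5547·(-0.5360))/7.2111 = 0.1182.

x = (0.1182, -0.5360)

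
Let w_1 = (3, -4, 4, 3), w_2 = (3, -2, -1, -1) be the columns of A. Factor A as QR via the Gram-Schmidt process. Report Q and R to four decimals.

Q = [[0.4243, 0.6656], [-0.5657, -0.3328], [0.5657, -0.4992], [0.4243, -0.4438]], R = [[7.0711, 1.4142], [0.0000, 3.6056]]

e_1 = w_1/‖w_1‖ = (3, -4, 4, 3)/7.0711 = (0.4243, -0.5657, 0.5657, 0.4243).
r_{12} = e_1·w_2 = 1.4142.
u_2 = w_2 − 1.4142·e_1 = (2.4000, -1.2000, -1.8000, -1.6000).
‖u_2‖ = 3.6056, so e_2 = (0.6656, -0.3328, -0.4992, -0.4438).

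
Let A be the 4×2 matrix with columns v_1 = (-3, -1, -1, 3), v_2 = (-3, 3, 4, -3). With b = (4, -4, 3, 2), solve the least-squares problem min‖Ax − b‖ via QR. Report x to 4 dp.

x = (-0.4205, -0.4871)

v_1 = (-3, -1, -1, 3); ‖v_1‖ = 4.4721, so q_1 = (-0.6708, -0.2236, -0.2236, 0.6708).
q_1·v_2 = (-0.6708)·(-3) + (-0.2236)·3 + (-0.2236)·4 + 0.6708·(-3) = -1.5652.
u_2 = v_2 + 1.5652·q_1 = (-4.0500, 2.6500, 3.6500, -1.9500).
‖u_2‖ = 6.3679, so q_2 = (-0.6360, 0.4162, 0.5732, -0.3062).
Qᵀb = (-1.1180, -3.1015).
Back-substitute: x_2 = -3.1015/6.3679 = -0.4871.
x_1 = (-1.1180 + 1.5652·(-0.4871))/4.4721 = -0.4205.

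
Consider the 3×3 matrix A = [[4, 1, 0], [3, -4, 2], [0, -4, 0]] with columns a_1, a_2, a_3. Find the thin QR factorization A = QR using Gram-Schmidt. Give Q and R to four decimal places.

a_1 = (4, 3, 0); ‖a_1‖ = 5.0000, so q_1 = (0.8000, 0.6000, 0.0000).
q_1·a_2 = 0.8000·1 + 0.6000·(-4) + 0.0000·(-4) = -1.6000.
u_2 = a_2 + 1.6000·q_1 = (2.2800, -3.0400, -4.0000).
‖u_2‖ = 5.5172, so q_2 = (0.4132, -0.5510, -0.7250).
q_1·a_3 = 0.8000·0 + 0.6000·2 + 0.0000·0 = 1.2000; q_2·a_3 = 0.4132·0 + (-0.5510)·2 + (-0.7250)·0 = -1.1020.
u_3 = a_3 − 1.2000·q_1 + 1.1020·q_2 = (-0.5046, 0.6728, -0.7989).
‖u_3‖ = 1.1600, so q_3 = (-0.4350, 0.5800, -0.6887).

Q = [[0.8000, 0.4132, -0.4350], [0.6000, -0.5510, 0.5800], [0.0000, -0.7250, -0.6887]], R = [[5.0000, -1.6000, 1.2000], [0.0000, 5.5172, -1.1020], [0.0000, 0.0000, 1.1600]]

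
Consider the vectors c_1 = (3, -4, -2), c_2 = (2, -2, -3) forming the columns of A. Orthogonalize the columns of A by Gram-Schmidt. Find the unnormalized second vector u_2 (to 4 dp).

u_2 = (-0.0690, 0.7586, -1.6207)

q_1 = c_1/‖c_1‖ = (3, -4, -2)/5.3852 = (0.5571, -0.7428, -0.3714).
r_{12} = q_1·c_2 = 3.7139.
u_2 = c_2 − 3.7139·q_1 = (-0.0690, 0.7586, -1.6207).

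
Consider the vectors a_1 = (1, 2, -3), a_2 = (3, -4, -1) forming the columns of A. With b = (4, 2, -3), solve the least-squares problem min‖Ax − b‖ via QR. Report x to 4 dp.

x = (1.2667, 0.3667)

a_1 = (1, 2, -3); ‖a_1‖ = 3.7417, so e_1 = (0.2673, 0.5345, -0.8018).
e_1·a_2 = 0.2673·3 + 0.5345·(-4) + (-0.8018)·(-1) = -0.5345.
u_2 = a_2 + 0.5345·e_1 = (3.1429, -3.7143, -1.4286).
‖u_2‖ = 5.0709, so e_2 = (0.6198, -0.7325, -0.2817).
Qᵀb = (4.5434, 1.8593).
Back-substitute: x_2 = 1.8593/5.0709 = 0.3667.
x_1 = (4.5434 + 0.5345·0.3667)/3.7417 = 1.2667.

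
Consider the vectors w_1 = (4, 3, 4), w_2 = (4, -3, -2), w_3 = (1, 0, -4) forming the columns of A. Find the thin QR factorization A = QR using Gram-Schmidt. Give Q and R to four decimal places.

Q = [[0.6247, 0.7612, 0.1741], [0.4685, -0.5437, 0.6963], [0.6247, -0.3534, -0.6963]], R = [[6.4031, -0.1562, -1.8741], [0.0000, 5.3829, 2.1749], [0.0000, 0.0000, 2.9593]]

w_1 = (4, 3, 4); ‖w_1‖ = 6.4031, so q_1 = (0.6247, 0.4685, 0.6247).
q_1·w_2 = 0.6247·4 + 0.4685·(-3) + 0.6247·(-2) = -0.1562.
u_2 = w_2 + 0.1562·q_1 = (4.0976, -2.9268, -1.9024).
‖u_2‖ = 5.3829, so q_2 = (0.7612, -0.5437, -0.3534).
q_1·w_3 = 0.6247·1 + 0.4685·0 + 0.6247·(-4) = -1.8741; q_2·w_3 = 0.7612·1 + (-0.5437)·0 + (-0.3534)·(-4) = 2.1749.
u_3 = w_3 + 1.8741·q_1 − 2.1749·q_2 = (0.5152, 2.0606, -2.0606).
‖u_3‖ = 2.9593, so q_3 = (0.1741, 0.6963, -0.6963).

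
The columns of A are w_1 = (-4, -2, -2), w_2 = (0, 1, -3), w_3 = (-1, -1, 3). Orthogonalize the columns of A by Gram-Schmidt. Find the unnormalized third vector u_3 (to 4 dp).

w_1 = (-4, -2, -2); ‖w_1‖ = 4.8990, so e_1 = (-0.8165, -0.4082, -0.4082).
e_1·w_2 = (-0.8165)·0 + (-0.4082)·1 + (-0.4082)·(-3) = 0.8165.
u_2 = w_2 − 0.8165·e_1 = (0.6667, 1.3333, -2.6667).
‖u_2‖ = 3.0551, so e_2 = (0.2182, 0.4364, -0.8729).
e_1·w_3 = (-0.8165)·(-1) + (-0.4082)·(-1) + (-0.4082)·3 = 0.0000; e_2·w_3 = 0.2182·(-1) + 0.4364·(-1) + (-0.8729)·3 = -3.2733.
u_3 = w_3 + 0.0000·e_1 + 3.2733·e_2 = (-0.2857, 0.4286, 0.1429).

u_3 = (-0.2857, 0.4286, 0.1429)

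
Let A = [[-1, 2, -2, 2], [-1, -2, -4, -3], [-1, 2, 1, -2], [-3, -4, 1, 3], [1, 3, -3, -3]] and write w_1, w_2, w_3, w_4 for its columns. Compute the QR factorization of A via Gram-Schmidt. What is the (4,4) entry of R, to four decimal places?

w_1 = (-1, -1, -1, -3, 1); ‖w_1‖ = 3.6056, so q_1 = (-0.2774, -0.2774, -0.2774, -0.8321, 0.2774).
q_1·w_2 = (-0.2774)·2 + (-0.2774)·(-2) + (-0.2774)·2 + (-0.8321)·(-4) + 0.2774·3 = 3.6056.
u_2 = w_2 − 3.6056·q_1 = (3.0000, -1.0000, 3.0000, -1.0000, 2.0000).
‖u_2‖ = 4.8990, so q_2 = (0.6124, -0.2041, 0.6124, -0.2041, 0.4082).
q_1·w_3 = (-0.2774)·(-2) + (-0.2774)·(-4) + (-0.2774)·1 + (-0.8321)·1 + 0.2774·(-3) = -0.2774; q_2·w_3 = 0.6124·(-2) + (-0.2041)·(-4) + 0.6124·1 + (-0.2041)·1 + 0.4082·(-3) = -1.2247.
u_3 = w_3 + 0.2774·q_1 + 1.2247·q_2 = (-1.3269, -4.3269, 1.6731, 0.5192, -2.4231).
‖u_3‖ = 5.4243, so q_3 = (-0.2446, -0.7977, 0.3084, 0.0957, -0.4467).
q_1·w_4 = (-0.2774)·2 + (-0.2774)·(-3) + (-0.2774)·(-2) + (-0.8321)·3 + 0.2774·(-3) = -2.4962; q_2·w_4 = 0.6124·2 + (-0.2041)·(-3) + 0.6124·(-2) + (-0.2041)·3 + 0.4082·(-3) = -1.2247; q_3·w_4 = (-0.2446)·2 + (-0.7977)·(-3) + 0.3084·(-2) + 0.0957·3 + (-0.4467)·(-3) = 2.9142.
u_4 = w_4 + 2.4962·q_1 + 1.2247·q_2 − 2.9142·q_3 = (2.7706, -1.6176, -2.8412, 0.3941, -0.5059).
r_{44} = ‖u_4‖ = 4.3332.

r_{44} = 4.3332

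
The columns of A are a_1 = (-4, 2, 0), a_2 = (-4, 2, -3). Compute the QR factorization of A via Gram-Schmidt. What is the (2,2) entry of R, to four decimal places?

a_1 = (-4, 2, 0); ‖a_1‖ = 4.4721, so q_1 = (-0.8944, 0.4472, 0.0000).
q_1·a_2 = (-0.8944)·(-4) + 0.4472·2 + 0.0000·(-3) = 4.4721.
u_2 = a_2 − 4.4721·q_1 = (0.0000, 0.0000, -3.0000).
r_{22} = ‖u_2‖ = 3.0000.

r_{22} = 3.0000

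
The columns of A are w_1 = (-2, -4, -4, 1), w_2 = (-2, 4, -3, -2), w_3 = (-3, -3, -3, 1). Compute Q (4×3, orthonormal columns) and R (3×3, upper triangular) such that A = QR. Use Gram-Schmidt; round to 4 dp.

w_1 = (-2, -4, -4, 1); ‖w_1‖ = 6.0828, so e_1 = (-0.3288, -0.6576, -0.6576, 0.1644).
e_1·w_2 = (-0.3288)·(-2) + (-0.6576)·4 + (-0.6576)·(-3) + 0.1644·(-2) = -0.3288.
u_2 = w_2 + 0.3288·e_1 = (-2.1081, 3.7838, -3.2162, -1.9459).
‖u_2‖ = 5.7351, so e_2 = (-0.3676, 0.6598, -0.5608, -0.3393).
e_1·w_3 = (-0.3288)·(-3) + (-0.6576)·(-3) + (-0.6576)·(-3) + 0.1644·1 = 5.0964; e_2·w_3 = (-0.3676)·(-3) + 0.6598·(-3) + (-0.5608)·(-3) + (-0.3393)·1 = 0.4665.
u_3 = w_3 − 5.0964·e_1 − 0.4665·e_2 = (-1.1528, 0.0435, 0.6130, 0.3205).
‖u_3‖ = 1.3451, so e_3 = (-0.8570, 0.0324, 0.4557, 0.2382).

Q = [[-0.3288, -0.3676, -0.8570], [-0.6576, 0.6598, 0.0324], [-0.6576, -0.5608, 0.4557], [0.1644, -0.3393, 0.2382]], R = [[6.0828, -0.3288, 5.0964], [0.0000, 5.7351, 0.4665], [0.0000, 0.0000, 1.3451]]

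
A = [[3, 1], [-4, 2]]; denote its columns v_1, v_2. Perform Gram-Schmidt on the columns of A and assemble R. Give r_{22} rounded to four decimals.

e_1 = v_1/‖v_1‖ = (3, -4)/5.0000 = (0.6000, -0.8000).
r_{12} = e_1·v_2 = -1.0000.
u_2 = v_2 + 1.0000·e_1 = (1.6000, 1.2000).
r_{22} = ‖u_2‖ = 2.0000.

r_{22} = 2.0000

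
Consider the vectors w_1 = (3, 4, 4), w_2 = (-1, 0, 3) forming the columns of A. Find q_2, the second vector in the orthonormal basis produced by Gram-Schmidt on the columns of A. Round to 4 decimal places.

w_1 = (3, 4, 4); ‖w_1‖ = 6.4031, so q_1 = (0.4685, 0.6247, 0.6247).
q_1·w_2 = 0.4685·(-1) + 0.6247·0 + 0.6247·3 = 1.4056.
u_2 = w_2 − 1.4056·q_1 = (-1.6585, -0.8780, 2.1220).
‖u_2‖ = 2.8327, so q_2 = (-0.5855, -0.3100, 0.7491).

q_2 = (-0.5855, -0.3100, 0.7491)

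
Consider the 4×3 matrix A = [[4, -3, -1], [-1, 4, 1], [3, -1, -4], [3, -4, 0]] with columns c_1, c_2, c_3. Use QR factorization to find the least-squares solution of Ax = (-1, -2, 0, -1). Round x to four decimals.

c_1 = (4, -1, 3, 3); ‖c_1‖ = 5.9161, so e_1 = (0.6761, -0.1690, 0.5071, 0.5071).
e_1·c_2 = 0.6761·(-3) + (-0.1690)·4 + 0.5071·(-1) + 0.5071·(-4) = -5.2400.
u_2 = c_2 + 5.2400·e_1 = (0.5429, 3.1143, 1.6571, -1.3429).
‖u_2‖ = 3.8135, so e_2 = (0.1424, 0.8166, 0.4345, -0.3521).
e_1·c_3 = 0.6761·(-1) + (-0.1690)·1 + 0.5071·(-4) + 0.5071·0 = -2.8735; e_2·c_3 = 0.1424·(-1) + 0.8166·1 + 0.4345·(-4) + (-0.3521)·0 = -1.0639.
u_3 = c_3 + 2.8735·e_1 + 1.0639·e_2 = (1.0943, 1.3831, -2.0806, 1.0825).
‖u_3‖ = 2.9345, so e_3 = (0.3729, 0.4713, -0.7090, 0.3689).
Qᵀb = (-0.8452, -1.4235, -1.6845).
Back-substitute: x_3 = -1.6845/2.9345 = -0.5740.
x_2 = (-1.4235 + 1.0639·(-0.5740))/3.8135 = -0.5334.
x_1 = (-0.8452 + 5.2400·(-0.5334) + 2.8735·(-0.5740))/5.9161 = -0.8941.

x = (-0.8941, -0.5334, -0.5740)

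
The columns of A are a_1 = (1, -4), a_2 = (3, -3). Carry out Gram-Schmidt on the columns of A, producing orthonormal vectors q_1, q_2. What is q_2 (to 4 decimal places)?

q_1 = a_1/‖a_1‖ = (1, -4)/4.1231 = (0.2425, -0.9701).
r_{12} = q_1·a_2 = 3.6380.
u_2 = a_2 − 3.6380·q_1 = (2.1176, 0.5294).
‖u_2‖ = 2.1828, so q_2 = (0.9701, 0.2425).

q_2 = (0.9701, 0.2425)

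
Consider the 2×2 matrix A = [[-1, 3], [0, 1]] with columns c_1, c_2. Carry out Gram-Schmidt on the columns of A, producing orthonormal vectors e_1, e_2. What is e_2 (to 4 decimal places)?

c_1 = (-1, 0); ‖c_1‖ = 1.0000, so e_1 = (-1.0000, 0.0000).
e_1·c_2 = (-1.0000)·3 + 0.0000·1 = -3.0000.
u_2 = c_2 + 3.0000·e_1 = (0.0000, 1.0000).
‖u_2‖ = 1.0000, so e_2 = (0.0000, 1.0000).

e_2 = (0.0000, 1.0000)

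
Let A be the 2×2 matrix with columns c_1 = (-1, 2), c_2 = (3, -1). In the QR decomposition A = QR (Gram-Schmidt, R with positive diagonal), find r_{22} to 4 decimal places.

c_1 = (-1, 2); ‖c_1‖ = 2.2361, so e_1 = (-0.4472, 0.8944).
e_1·c_2 = (-0.4472)·3 + 0.8944·(-1) = -2.2361.
u_2 = c_2 + 2.2361·e_1 = (2.0000, 1.0000).
r_{22} = ‖u_2‖ = 2.2361.

r_{22} = 2.2361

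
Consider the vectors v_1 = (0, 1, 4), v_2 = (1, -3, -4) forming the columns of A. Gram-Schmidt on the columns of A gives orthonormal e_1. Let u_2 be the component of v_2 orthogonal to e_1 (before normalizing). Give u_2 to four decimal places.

e_1 = v_1/‖v_1‖ = (0, 1, 4)/4.1231 = (0.0000, 0.2425, 0.9701).
r_{12} = e_1·v_2 = -4.6082.
u_2 = v_2 + 4.6082·e_1 = (1.0000, -1.8824, 0.4706).

u_2 = (1.0000, -1.8824, 0.4706)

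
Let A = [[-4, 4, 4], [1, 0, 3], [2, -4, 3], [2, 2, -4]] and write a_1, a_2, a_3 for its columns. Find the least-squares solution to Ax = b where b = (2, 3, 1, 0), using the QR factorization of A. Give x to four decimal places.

a_1 = (-4, 1, 2, 2); ‖a_1‖ = 5.0000, so q_1 = (-0.8000, 0.2000, 0.4000, 0.4000).
q_1·a_2 = (-0.8000)·4 + 0.2000·0 + 0.4000·(-4) + 0.4000·2 = -4.0000.
u_2 = a_2 + 4.0000·q_1 = (0.8000, 0.8000, -2.4000, 3.6000).
‖u_2‖ = 4.4721, so q_2 = (0.1789, 0.1789, -0.5367, 0.8050).
q_1·a_3 = (-0.8000)·4 + 0.2000·3 + 0.4000·3 + 0.4000·(-4) = -3.0000; q_2·a_3 = 0.1789·4 + 0.1789·3 + (-0.5367)·3 + 0.8050·(-4) = -3.5777.
u_3 = a_3 + 3.0000·q_1 + 3.5777·q_2 = (2.2400, 4.2400, 2.2800, 0.0800).
‖u_3‖ = 5.3104, so q_3 = (0.4218, 0.7984, 0.4293, 0.0151).
Qᵀb = (-0.6000, 0.3578, 3.6683).
Back-substitute: x_3 = 3.6683/5.3104 = 0.6908.
x_2 = (0.3578 + 3.5777·0.6908)/4.4721 = 0.6326.
x_1 = (-0.6000 + 4.0000·0.6326 + 3.0000·0.6908)/5.0000 = 0.8006.

x = (0.8006, 0.6326, 0.6908)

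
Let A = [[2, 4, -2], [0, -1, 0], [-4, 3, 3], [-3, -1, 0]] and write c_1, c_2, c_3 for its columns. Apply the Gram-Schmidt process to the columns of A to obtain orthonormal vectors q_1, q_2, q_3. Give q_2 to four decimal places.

q_1 = c_1/‖c_1‖ = (2, 0, -4, -3)/5.3852 = (0.3714, 0.0000, -0.7428, -0.5571).
r_{12} = q_1·c_2 = -0.1857.
u_2 = c_2 + 0.1857·q_1 = (4.0690, -1.0000, 2.8621, -1.1034).
‖u_2‖ = 5.1928, so q_2 = (0.7836, -0.1926, 0.5512, -0.2125).

q_2 = (0.7836, -0.1926, 0.5512, -0.2125)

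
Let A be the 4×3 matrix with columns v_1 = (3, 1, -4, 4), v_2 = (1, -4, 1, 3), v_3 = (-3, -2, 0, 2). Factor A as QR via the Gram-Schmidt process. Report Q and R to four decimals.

v_1 = (3, 1, -4, 4); ‖v_1‖ = 6.4807, so e_1 = (0.4629, 0.1543, -0.6172, 0.6172).
e_1·v_2 = 0.4629·1 + 0.1543·(-4) + (-0.6172)·1 + 0.6172·3 = 1.0801.
u_2 = v_2 − 1.0801·e_1 = (0.5000, -4.1667, 1.6667, 2.3333).
‖u_2‖ = 5.0827, so e_2 = (0.0984, -0.8198, 0.3279, 0.4591).
e_1·v_3 = 0.4629·(-3) + 0.1543·(-2) + (-0.6172)·0 + 0.6172·2 = -0.4629; e_2·v_3 = 0.0984·(-3) + (-0.8198)·(-2) + 0.3279·0 + 0.4591·2 = 2.2626.
u_3 = v_3 + 0.4629·e_1 − 2.2626·e_2 = (-3.0083, -0.0737, -1.0276, 1.2470).
‖u_3‖ = 3.4156, so e_3 = (-0.8808, -0.0216, -0.3009, 0.3651).

Q = [[0.4629, 0.0984, -0.8808], [0.1543, -0.8198, -0.0216], [-0.6172, 0.3279, -0.3009], [0.6172, 0.4591, 0.3651]], R = [[6.4807, 1.0801, -0.4629], [0.0000, 5.0827, 2.2626], [0.0000, 0.0000, 3.4156]]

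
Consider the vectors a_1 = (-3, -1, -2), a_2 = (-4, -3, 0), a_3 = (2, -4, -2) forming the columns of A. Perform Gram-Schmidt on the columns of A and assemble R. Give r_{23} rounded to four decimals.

a_1 = (-3, -1, -2); ‖a_1‖ = 3.7417, so e_1 = (-0.8018, -0.2673, -0.5345).
e_1·a_2 = (-0.8018)·(-4) + (-0.2673)·(-3) + (-0.5345)·0 = 4.0089.
u_2 = a_2 − 4.0089·e_1 = (-0.7857, -1.9286, 2.1429).
‖u_2‖ = 2.9881, so e_2 = (-0.2630, -0.6454, 0.7171).
r_{23} = e_2·a_3 = 0.6215.

r_{23} = 0.6215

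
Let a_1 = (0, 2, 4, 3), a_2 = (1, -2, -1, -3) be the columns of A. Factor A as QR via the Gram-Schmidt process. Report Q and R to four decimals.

e_1 = a_1/‖a_1‖ = (0, 2, 4, 3)/5.3852 = (0.0000, 0.3714, 0.7428, 0.5571).
r_{12} = e_1·a_2 = -3.1568.
u_2 = a_2 + 3.1568·e_1 = (1.0000, -0.8276, 1.3448, -1.2414).
‖u_2‖ = 2.2438, so e_2 = (0.4457, -0.3688, 0.5994, -0.5533).

Q = [[0.0000, 0.4457], [0.3714, -0.3688], [0.7428, 0.5994], [0.5571, -0.5533]], R = [[5.3852, -3.1568], [0.0000, 2.2438]]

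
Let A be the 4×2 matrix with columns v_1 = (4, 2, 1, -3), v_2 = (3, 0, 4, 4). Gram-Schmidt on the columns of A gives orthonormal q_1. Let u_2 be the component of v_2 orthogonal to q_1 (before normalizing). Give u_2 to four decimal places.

u_2 = (2.4667, -0.2667, 3.8667, 4.4000)

v_1 = (4, 2, 1, -3); ‖v_1‖ = 5.4772, so q_1 = (0.7303, 0.3651, 0.1826, -0.5477).
q_1·v_2 = 0.7303·3 + 0.3651·0 + 0.1826·4 + (-0.5477)·4 = 0.7303.
u_2 = v_2 − 0.7303·q_1 = (2.4667, -0.2667, 3.8667, 4.4000).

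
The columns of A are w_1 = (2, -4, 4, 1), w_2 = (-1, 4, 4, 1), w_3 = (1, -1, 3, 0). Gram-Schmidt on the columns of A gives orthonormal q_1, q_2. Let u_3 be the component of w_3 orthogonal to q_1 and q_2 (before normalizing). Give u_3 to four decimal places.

w_1 = (2, -4, 4, 1); ‖w_1‖ = 6.0828, so q_1 = (0.3288, -0.6576, 0.6576, 0.1644).
q_1·w_2 = 0.3288·(-1) + (-0.6576)·4 + 0.6576·4 + 0.1644·1 = -0.1644.
u_2 = w_2 + 0.1644·q_1 = (-0.9459, 3.8919, 4.1081, 1.0270).
‖u_2‖ = 5.8286, so q_2 = (-0.1623, 0.6677, 0.7048, 0.1762).
q_1·w_3 = 0.3288·1 + (-0.6576)·(-1) + 0.6576·3 + 0.1644·0 = 2.9592; q_2·w_3 = (-0.1623)·1 + 0.6677·(-1) + 0.7048·3 + 0.1762·0 = 1.2844.
u_3 = w_3 − 2.9592·q_1 − 1.2844·q_2 = (0.2355, 0.0883, 0.1488, -0.7128).

u_3 = (0.2355, 0.0883, 0.1488, -0.7128)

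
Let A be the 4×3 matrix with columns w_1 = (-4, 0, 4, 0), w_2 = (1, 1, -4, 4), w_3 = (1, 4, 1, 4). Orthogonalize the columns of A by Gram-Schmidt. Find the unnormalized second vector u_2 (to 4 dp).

e_1 = w_1/‖w_1‖ = (-4, 0, 4, 0)/5.6569 = (-0.7071, 0.0000, 0.7071, 0.0000).
r_{12} = e_1·w_2 = -3.5355.
u_2 = w_2 + 3.5355·e_1 = (-1.5000, 1.0000, -1.5000, 4.0000).

u_2 = (-1.5000, 1.0000, -1.5000, 4.0000)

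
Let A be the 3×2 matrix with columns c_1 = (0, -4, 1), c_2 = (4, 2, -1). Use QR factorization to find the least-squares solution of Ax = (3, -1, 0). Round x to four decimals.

q_1 = c_1/‖c_1‖ = (0, -4, 1)/4.1231 = (0.0000, -0.9701, 0.2425).
r_{12} = q_1·c_2 = -2.1828.
u_2 = c_2 + 2.1828·q_1 = (4.0000, -0.1176, -0.4706).
‖u_2‖ = 4.0293, so q_2 = (0.9927, -0.0292, -0.1168).
Qᵀb = (0.9701, 3.0074).
Back-substitute: x_2 = 3.0074/4.0293 = 0.7464.
x_1 = (0.9701 + 2.1828·0.7464)/4.1231 = 0.6304.

x = (0.6304, 0.7464)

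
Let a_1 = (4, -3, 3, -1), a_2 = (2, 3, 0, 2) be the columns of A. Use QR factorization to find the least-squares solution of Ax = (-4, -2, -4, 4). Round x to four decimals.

x = (-0.7850, -0.4915)

q_1 = a_1/‖a_1‖ = (4, -3, 3, -1)/5.9161 = (0.6761, -0.5071, 0.5071, -0.1690).
r_{12} = q_1·a_2 = -0.5071.
u_2 = a_2 + 0.5071·q_1 = (2.3429, 2.7429, 0.2571, 1.9143).
‖u_2‖ = 4.0918, so q_2 = (0.5726, 0.6703, 0.0628, 0.4678).
Qᵀb = (-4.3948, -2.0110).
Back-substitute: x_2 = -2.0110/4.0918 = -0.4915.
x_1 = (-4.3948 + 0.5071·(-0.4915))/5.9161 = -0.7850.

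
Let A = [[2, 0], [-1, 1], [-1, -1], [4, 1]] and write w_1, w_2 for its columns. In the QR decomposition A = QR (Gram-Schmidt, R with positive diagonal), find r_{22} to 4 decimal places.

r_{22} = 1.5076

w_1 = (2, -1, -1, 4); ‖w_1‖ = 4.6904, so q_1 = (0.4264, -0.2132, -0.2132, 0.8528).
q_1·w_2 = 0.4264·0 + (-0.2132)·1 + (-0.2132)·(-1) + 0.8528·1 = 0.8528.
u_2 = w_2 − 0.8528·q_1 = (-0.3636, 1.1818, -0.8182, 0.2727).
r_{22} = ‖u_2‖ = 1.5076.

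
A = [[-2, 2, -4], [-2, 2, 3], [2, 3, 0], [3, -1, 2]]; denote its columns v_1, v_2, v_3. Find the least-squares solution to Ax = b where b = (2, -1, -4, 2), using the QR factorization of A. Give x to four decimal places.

x = (-0.2770, -0.8049, -0.2760)

e_1 = v_1/‖v_1‖ = (-2, -2, 2, 3)/4.5826 = (-0.4364, -0.4364, 0.4364, 0.6547).
r_{12} = e_1·v_2 = -1.0911.
u_2 = v_2 + 1.0911·e_1 = (1.5238, 1.5238, 3.4762, -0.2857).
‖u_2‖ = 4.0999, so e_2 = (0.3717, 0.3717, 0.8479, -0.0697).
r_{13} = e_1·v_3 = 1.7457; r_{23} = e_2·v_3 = -0.5110.
u_3 = v_3 − 1.7457·e_1 + 0.5110·e_2 = (-3.0482, 3.9518, -0.3286, 0.8215).
‖u_3‖ = 5.0687, so e_3 = (-0.6014, 0.7797, -0.0648, 0.1621).
Qᵀb = (-0.8729, -3.1592, -1.3989).
Back-substitute: x_3 = -1.3989/5.0687 = -0.2760.
x_2 = (-3.1592 + 0.5110·(-0.2760))/4.0999 = -0.8049.
x_1 = (-0.8729 + 1.0911·(-0.8049) − 1.7457·(-0.2760))/4.5826 = -0.2770.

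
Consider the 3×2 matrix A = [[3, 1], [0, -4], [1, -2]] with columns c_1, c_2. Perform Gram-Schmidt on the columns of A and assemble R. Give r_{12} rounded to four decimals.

r_{12} = 0.3162

c_1 = (3, 0, 1); ‖c_1‖ = 3.1623, so q_1 = (0.9487, 0.0000, 0.3162).
r_{12} = q_1·c_2 = 0.3162.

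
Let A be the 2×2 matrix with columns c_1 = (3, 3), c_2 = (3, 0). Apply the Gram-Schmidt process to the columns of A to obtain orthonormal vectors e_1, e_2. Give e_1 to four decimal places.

c_1 = (3, 3); ‖c_1‖ = 4.2426, so e_1 = (0.7071, 0.7071).

e_1 = (0.7071, 0.7071)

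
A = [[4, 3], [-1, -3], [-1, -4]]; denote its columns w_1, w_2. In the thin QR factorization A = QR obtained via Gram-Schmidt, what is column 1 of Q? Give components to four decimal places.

w_1 = (4, -1, -1); ‖w_1‖ = 4.2426, so q_1 = (0.9428, -0.2357, -0.2357).

q_1 = (0.9428, -0.2357, -0.2357)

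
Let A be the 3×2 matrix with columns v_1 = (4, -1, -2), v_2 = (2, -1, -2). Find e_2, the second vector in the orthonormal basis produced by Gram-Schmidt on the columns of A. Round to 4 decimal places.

e_2 = (-0.4880, -0.3904, -0.7807)

e_1 = v_1/‖v_1‖ = (4, -1, -2)/4.5826 = (0.8729, -0.2182, -0.4364).
r_{12} = e_1·v_2 = 2.8368.
u_2 = v_2 − 2.8368·e_1 = (-0.4762, -0.3810, -0.7619).
‖u_2‖ = 0.9759, so e_2 = (-0.4880, -0.3904, -0.7807).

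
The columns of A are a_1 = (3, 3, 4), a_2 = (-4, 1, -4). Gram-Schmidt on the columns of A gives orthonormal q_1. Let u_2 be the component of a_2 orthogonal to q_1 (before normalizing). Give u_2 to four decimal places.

u_2 = (-1.7941, 3.2059, -1.0588)

a_1 = (3, 3, 4); ‖a_1‖ = 5.8310, so q_1 = (0.5145, 0.5145, 0.6860).
q_1·a_2 = 0.5145·(-4) + 0.5145·1 + 0.6860·(-4) = -4.2875.
u_2 = a_2 + 4.2875·q_1 = (-1.7941, 3.2059, -1.0588).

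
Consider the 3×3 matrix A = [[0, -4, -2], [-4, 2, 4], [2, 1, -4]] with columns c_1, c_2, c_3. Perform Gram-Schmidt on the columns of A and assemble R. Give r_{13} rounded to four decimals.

r_{13} = -5.3666

c_1 = (0, -4, 2); ‖c_1‖ = 4.4721, so e_1 = (0.0000, -0.8944, 0.4472).
r_{13} = e_1·c_3 = -5.3666.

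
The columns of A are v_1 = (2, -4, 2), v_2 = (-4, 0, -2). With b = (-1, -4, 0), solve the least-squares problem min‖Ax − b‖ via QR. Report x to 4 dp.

v_1 = (2, -4, 2); ‖v_1‖ = 4.8990, so e_1 = (0.4082, -0.8165, 0.4082).
e_1·v_2 = 0.4082·(-4) + (-0.8165)·0 + 0.4082·(-2) = -2.4495.
u_2 = v_2 + 2.4495·e_1 = (-3.0000, -2.0000, -1.0000).
‖u_2‖ = 3.7417, so e_2 = (-0.8018, -0.5345, -0.2673).
Qᵀb = (2.8577, 2.9399).
Back-substitute: x_2 = 2.9399/3.7417 = 0.7857.
x_1 = (2.8577 + 2.4495·0.7857)/4.8990 = 0.9762.

x = (0.9762, 0.7857)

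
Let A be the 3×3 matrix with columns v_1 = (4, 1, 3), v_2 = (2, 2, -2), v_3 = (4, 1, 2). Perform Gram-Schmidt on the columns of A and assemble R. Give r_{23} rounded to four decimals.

v_1 = (4, 1, 3); ‖v_1‖ = 5.0990, so e_1 = (0.7845, 0.1961, 0.5883).
e_1·v_2 = 0.7845·2 + 0.1961·2 + 0.5883·(-2) = 0.7845.
u_2 = v_2 − 0.7845·e_1 = (1.3846, 1.8462, -2.4615).
‖u_2‖ = 3.3741, so e_2 = (0.4104, 0.5472, -0.7295).
r_{23} = e_2·v_3 = 0.7295.

r_{23} = 0.7295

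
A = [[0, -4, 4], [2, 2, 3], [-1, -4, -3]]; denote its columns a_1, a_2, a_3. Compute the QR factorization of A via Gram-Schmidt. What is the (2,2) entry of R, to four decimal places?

a_1 = (0, 2, -1); ‖a_1‖ = 2.2361, so e_1 = (0.0000, 0.8944, -0.4472).
e_1·a_2 = 0.0000·(-4) + 0.8944·2 + (-0.4472)·(-4) = 3.5777.
u_2 = a_2 − 3.5777·e_1 = (-4.0000, -1.2000, -2.4000).
r_{22} = ‖u_2‖ = 4.8166.

r_{22} = 4.8166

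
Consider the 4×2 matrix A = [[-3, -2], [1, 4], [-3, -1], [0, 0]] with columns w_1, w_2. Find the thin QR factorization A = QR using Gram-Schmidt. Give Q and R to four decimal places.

q_1 = w_1/‖w_1‖ = (-3, 1, -3, 0)/4.3589 = (-0.6882, 0.2294, -0.6882, 0.0000).
r_{12} = q_1·w_2 = 2.9824.
u_2 = w_2 − 2.9824·q_1 = (0.0526, 3.3158, 1.0526, 0.0000).
‖u_2‖ = 3.4793, so q_2 = (0.0151, 0.9530, 0.3025, 0.0000).

Q = [[-0.6882, 0.0151], [0.2294, 0.9530], [-0.6882, 0.3025], [0.0000, 0.0000]], R = [[4.3589, 2.9824], [0.0000, 3.4793]]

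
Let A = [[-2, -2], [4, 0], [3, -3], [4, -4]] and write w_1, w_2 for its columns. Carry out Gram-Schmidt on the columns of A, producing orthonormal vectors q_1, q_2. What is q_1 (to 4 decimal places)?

q_1 = (-0.2981, 0.5963, 0.4472, 0.5963)

w_1 = (-2, 4, 3, 4); ‖w_1‖ = 6.7082, so q_1 = (-0.2981, 0.5963, 0.4472, 0.5963).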